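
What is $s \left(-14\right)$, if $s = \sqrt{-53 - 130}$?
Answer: $- 14 i \sqrt{183} \approx - 189.39 i$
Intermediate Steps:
$s = i \sqrt{183}$ ($s = \sqrt{-183} = i \sqrt{183} \approx 13.528 i$)
$s \left(-14\right) = i \sqrt{183} \left(-14\right) = - 14 i \sqrt{183}$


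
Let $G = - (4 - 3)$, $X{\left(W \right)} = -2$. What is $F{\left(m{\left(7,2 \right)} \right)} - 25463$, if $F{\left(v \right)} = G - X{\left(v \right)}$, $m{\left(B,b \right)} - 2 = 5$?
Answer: $-25462$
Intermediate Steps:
$m{\left(B,b \right)} = 7$ ($m{\left(B,b \right)} = 2 + 5 = 7$)
$G = -1$ ($G = \left(-1\right) 1 = -1$)
$F{\left(v \right)} = 1$ ($F{\left(v \right)} = -1 - -2 = -1 + 2 = 1$)
$F{\left(m{\left(7,2 \right)} \right)} - 25463 = 1 - 25463 = -25462$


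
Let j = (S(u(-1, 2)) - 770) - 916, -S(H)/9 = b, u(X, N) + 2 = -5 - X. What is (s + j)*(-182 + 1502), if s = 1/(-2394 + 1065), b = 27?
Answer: -1128002480/443 ≈ -2.5463e+6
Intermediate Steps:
u(X, N) = -7 - X (u(X, N) = -2 + (-5 - X) = -7 - X)
S(H) = -243 (S(H) = -9*27 = -243)
s = -1/1329 (s = 1/(-1329) = -1/1329 ≈ -0.00075245)
j = -1929 (j = (-243 - 770) - 916 = -1013 - 916 = -1929)
(s + j)*(-182 + 1502) = (-1/1329 - 1929)*(-182 + 1502) = -2563642/1329*1320 = -1128002480/443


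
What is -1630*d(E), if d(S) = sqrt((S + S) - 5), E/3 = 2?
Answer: -1630*sqrt(7) ≈ -4312.6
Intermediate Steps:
E = 6 (E = 3*2 = 6)
d(S) = sqrt(-5 + 2*S) (d(S) = sqrt(2*S - 5) = sqrt(-5 + 2*S))
-1630*d(E) = -1630*sqrt(-5 + 2*6) = -1630*sqrt(-5 + 12) = -1630*sqrt(7)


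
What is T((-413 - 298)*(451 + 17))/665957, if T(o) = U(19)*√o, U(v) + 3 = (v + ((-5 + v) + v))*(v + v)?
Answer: 35514*I*√1027/665957 ≈ 1.709*I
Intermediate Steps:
U(v) = -3 + 2*v*(-5 + 3*v) (U(v) = -3 + (v + ((-5 + v) + v))*(v + v) = -3 + (v + (-5 + 2*v))*(2*v) = -3 + (-5 + 3*v)*(2*v) = -3 + 2*v*(-5 + 3*v))
T(o) = 1973*√o (T(o) = (-3 - 10*19 + 6*19²)*√o = (-3 - 190 + 6*361)*√o = (-3 - 190 + 2166)*√o = 1973*√o)
T((-413 - 298)*(451 + 17))/665957 = (1973*√((-413 - 298)*(451 + 17)))/665957 = (1973*√(-711*468))*(1/665957) = (1973*√(-332748))*(1/665957) = (1973*(18*I*√1027))*(1/665957) = (35514*I*√1027)*(1/665957) = 35514*I*√1027/665957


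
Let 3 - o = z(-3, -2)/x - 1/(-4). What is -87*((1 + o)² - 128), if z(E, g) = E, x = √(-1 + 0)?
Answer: 171129/16 + 3915*I/2 ≈ 10696.0 + 1957.5*I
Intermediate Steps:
x = I (x = √(-1) = I ≈ 1.0*I)
o = 11/4 - 3*I (o = 3 - (-3*(-I) - 1/(-4)) = 3 - (-(-3)*I - 1*(-¼)) = 3 - (3*I + ¼) = 3 - (¼ + 3*I) = 3 + (-¼ - 3*I) = 11/4 - 3*I ≈ 2.75 - 3.0*I)
-87*((1 + o)² - 128) = -87*((1 + (11/4 - 3*I))² - 128) = -87*((15/4 - 3*I)² - 128) = -87*(-128 + (15/4 - 3*I)²) = 11136 - 87*(15/4 - 3*I)²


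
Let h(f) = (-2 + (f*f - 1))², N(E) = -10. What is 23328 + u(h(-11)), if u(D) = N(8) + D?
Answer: 37242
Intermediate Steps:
h(f) = (-3 + f²)² (h(f) = (-2 + (f² - 1))² = (-2 + (-1 + f²))² = (-3 + f²)²)
u(D) = -10 + D
23328 + u(h(-11)) = 23328 + (-10 + (-3 + (-11)²)²) = 23328 + (-10 + (-3 + 121)²) = 23328 + (-10 + 118²) = 23328 + (-10 + 13924) = 23328 + 13914 = 37242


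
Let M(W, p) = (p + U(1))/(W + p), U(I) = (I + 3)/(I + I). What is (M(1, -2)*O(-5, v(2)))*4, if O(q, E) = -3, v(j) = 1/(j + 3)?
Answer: 0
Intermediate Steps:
U(I) = (3 + I)/(2*I) (U(I) = (3 + I)/((2*I)) = (3 + I)*(1/(2*I)) = (3 + I)/(2*I))
v(j) = 1/(3 + j)
M(W, p) = (2 + p)/(W + p) (M(W, p) = (p + (½)*(3 + 1)/1)/(W + p) = (p + (½)*1*4)/(W + p) = (p + 2)/(W + p) = (2 + p)/(W + p))
(M(1, -2)*O(-5, v(2)))*4 = (((2 - 2)/(1 - 2))*(-3))*4 = ((0/(-1))*(-3))*4 = (-1*0*(-3))*4 = (0*(-3))*4 = 0*4 = 0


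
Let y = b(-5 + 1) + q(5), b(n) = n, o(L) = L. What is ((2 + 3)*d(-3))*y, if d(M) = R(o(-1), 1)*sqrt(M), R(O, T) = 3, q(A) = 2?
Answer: -30*I*sqrt(3) ≈ -51.962*I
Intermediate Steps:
y = -2 (y = (-5 + 1) + 2 = -4 + 2 = -2)
d(M) = 3*sqrt(M)
((2 + 3)*d(-3))*y = ((2 + 3)*(3*sqrt(-3)))*(-2) = (5*(3*(I*sqrt(3))))*(-2) = (5*(3*I*sqrt(3)))*(-2) = (15*I*sqrt(3))*(-2) = -30*I*sqrt(3)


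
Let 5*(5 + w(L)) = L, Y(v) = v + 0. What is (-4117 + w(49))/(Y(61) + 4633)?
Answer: -20561/23470 ≈ -0.87605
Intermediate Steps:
Y(v) = v
w(L) = -5 + L/5
(-4117 + w(49))/(Y(61) + 4633) = (-4117 + (-5 + (⅕)*49))/(61 + 4633) = (-4117 + (-5 + 49/5))/4694 = (-4117 + 24/5)*(1/4694) = -20561/5*1/4694 = -20561/23470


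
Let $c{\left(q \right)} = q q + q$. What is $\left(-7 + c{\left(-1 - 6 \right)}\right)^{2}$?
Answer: $1225$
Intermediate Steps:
$c{\left(q \right)} = q + q^{2}$ ($c{\left(q \right)} = q^{2} + q = q + q^{2}$)
$\left(-7 + c{\left(-1 - 6 \right)}\right)^{2} = \left(-7 + \left(-1 - 6\right) \left(1 - 7\right)\right)^{2} = \left(-7 - 7 \left(1 - 7\right)\right)^{2} = \left(-7 - -42\right)^{2} = \left(-7 + 42\right)^{2} = 35^{2} = 1225$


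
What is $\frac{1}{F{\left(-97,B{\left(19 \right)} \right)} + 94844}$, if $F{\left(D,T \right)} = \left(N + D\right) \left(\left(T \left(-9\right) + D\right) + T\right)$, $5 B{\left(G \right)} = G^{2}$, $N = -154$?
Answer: $\frac{5}{1320843} \approx 3.7855 \cdot 10^{-6}$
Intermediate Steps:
$B{\left(G \right)} = \frac{G^{2}}{5}$
$F{\left(D,T \right)} = \left(-154 + D\right) \left(D - 8 T\right)$ ($F{\left(D,T \right)} = \left(-154 + D\right) \left(\left(T \left(-9\right) + D\right) + T\right) = \left(-154 + D\right) \left(\left(- 9 T + D\right) + T\right) = \left(-154 + D\right) \left(\left(D - 9 T\right) + T\right) = \left(-154 + D\right) \left(D - 8 T\right)$)
$\frac{1}{F{\left(-97,B{\left(19 \right)} \right)} + 94844} = \frac{1}{\left(\left(-97\right)^{2} - -14938 + 1232 \frac{19^{2}}{5} - - 776 \frac{19^{2}}{5}\right) + 94844} = \frac{1}{\left(9409 + 14938 + 1232 \cdot \frac{1}{5} \cdot 361 - - 776 \cdot \frac{1}{5} \cdot 361\right) + 94844} = \frac{1}{\left(9409 + 14938 + 1232 \cdot \frac{361}{5} - \left(-776\right) \frac{361}{5}\right) + 94844} = \frac{1}{\left(9409 + 14938 + \frac{444752}{5} + \frac{280136}{5}\right) + 94844} = \frac{1}{\frac{846623}{5} + 94844} = \frac{1}{\frac{1320843}{5}} = \frac{5}{1320843}$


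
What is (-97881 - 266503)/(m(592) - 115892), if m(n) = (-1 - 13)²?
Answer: 22774/7231 ≈ 3.1495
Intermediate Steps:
m(n) = 196 (m(n) = (-14)² = 196)
(-97881 - 266503)/(m(592) - 115892) = (-97881 - 266503)/(196 - 115892) = -364384/(-115696) = -364384*(-1/115696) = 22774/7231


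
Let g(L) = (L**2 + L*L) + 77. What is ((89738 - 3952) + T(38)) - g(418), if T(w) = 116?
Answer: -263623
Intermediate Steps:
g(L) = 77 + 2*L**2 (g(L) = (L**2 + L**2) + 77 = 2*L**2 + 77 = 77 + 2*L**2)
((89738 - 3952) + T(38)) - g(418) = ((89738 - 3952) + 116) - (77 + 2*418**2) = (85786 + 116) - (77 + 2*174724) = 85902 - (77 + 349448) = 85902 - 1*349525 = 85902 - 349525 = -263623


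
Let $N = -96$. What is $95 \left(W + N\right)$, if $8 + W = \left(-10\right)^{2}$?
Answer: $-380$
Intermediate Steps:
$W = 92$ ($W = -8 + \left(-10\right)^{2} = -8 + 100 = 92$)
$95 \left(W + N\right) = 95 \left(92 - 96\right) = 95 \left(-4\right) = -380$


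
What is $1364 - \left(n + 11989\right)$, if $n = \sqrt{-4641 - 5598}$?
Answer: $-10625 - i \sqrt{10239} \approx -10625.0 - 101.19 i$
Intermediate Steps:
$n = i \sqrt{10239}$ ($n = \sqrt{-10239} = i \sqrt{10239} \approx 101.19 i$)
$1364 - \left(n + 11989\right) = 1364 - \left(i \sqrt{10239} + 11989\right) = 1364 - \left(11989 + i \sqrt{10239}\right) = -10625 - i \sqrt{10239}$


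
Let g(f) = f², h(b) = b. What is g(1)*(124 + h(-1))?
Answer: 123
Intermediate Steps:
g(1)*(124 + h(-1)) = 1²*(124 - 1) = 1*123 = 123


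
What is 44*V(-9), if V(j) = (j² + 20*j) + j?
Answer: -4752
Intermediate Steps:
V(j) = j² + 21*j
44*V(-9) = 44*(-9*(21 - 9)) = 44*(-9*12) = 44*(-108) = -4752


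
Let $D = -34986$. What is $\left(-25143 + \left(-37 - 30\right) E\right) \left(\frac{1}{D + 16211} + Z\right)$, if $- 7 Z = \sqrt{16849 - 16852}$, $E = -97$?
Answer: $\frac{18644}{18775} + \frac{18644 i \sqrt{3}}{7} \approx 0.99302 + 4613.2 i$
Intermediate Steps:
$Z = - \frac{i \sqrt{3}}{7}$ ($Z = - \frac{\sqrt{16849 - 16852}}{7} = - \frac{\sqrt{-3}}{7} = - \frac{i \sqrt{3}}{7} \approx - 0.24744 i$)
$\left(-25143 + \left(-37 - 30\right) E\right) \left(\frac{1}{D + 16211} + Z\right) = \left(-25143 + \left(-37 - 30\right) \left(-97\right)\right) \left(\frac{1}{-34986 + 16211} - \frac{i \sqrt{3}}{7}\right) = \left(-25143 - -6499\right) \left(\frac{1}{-18775} - \frac{i \sqrt{3}}{7}\right) = \left(-25143 + 6499\right) \left(- \frac{1}{18775} - \frac{i \sqrt{3}}{7}\right) = - 18644 \left(- \frac{1}{18775} - \frac{i \sqrt{3}}{7}\right) = \frac{18644}{18775} + \frac{18644 i \sqrt{3}}{7}$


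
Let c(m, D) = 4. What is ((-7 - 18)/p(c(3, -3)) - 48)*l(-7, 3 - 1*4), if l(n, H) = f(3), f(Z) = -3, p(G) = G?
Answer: 651/4 ≈ 162.75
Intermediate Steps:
l(n, H) = -3
((-7 - 18)/p(c(3, -3)) - 48)*l(-7, 3 - 1*4) = ((-7 - 18)/4 - 48)*(-3) = (-25*¼ - 48)*(-3) = (-25/4 - 48)*(-3) = -217/4*(-3) = 651/4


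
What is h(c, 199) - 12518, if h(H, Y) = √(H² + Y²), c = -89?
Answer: -12518 + √47522 ≈ -12300.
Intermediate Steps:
h(c, 199) - 12518 = √((-89)² + 199²) - 12518 = √(7921 + 39601) - 12518 = √47522 - 12518 = -12518 + √47522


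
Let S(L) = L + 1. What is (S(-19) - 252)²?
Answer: 72900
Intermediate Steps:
S(L) = 1 + L
(S(-19) - 252)² = ((1 - 19) - 252)² = (-18 - 252)² = (-270)² = 72900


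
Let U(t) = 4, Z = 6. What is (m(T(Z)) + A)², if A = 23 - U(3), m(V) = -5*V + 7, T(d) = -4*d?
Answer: 21316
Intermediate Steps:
m(V) = 7 - 5*V
A = 19 (A = 23 - 1*4 = 23 - 4 = 19)
(m(T(Z)) + A)² = ((7 - (-20)*6) + 19)² = ((7 - 5*(-24)) + 19)² = ((7 + 120) + 19)² = (127 + 19)² = 146² = 21316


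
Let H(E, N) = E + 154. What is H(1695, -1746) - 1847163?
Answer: -1845314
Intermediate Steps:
H(E, N) = 154 + E
H(1695, -1746) - 1847163 = (154 + 1695) - 1847163 = 1849 - 1847163 = -1845314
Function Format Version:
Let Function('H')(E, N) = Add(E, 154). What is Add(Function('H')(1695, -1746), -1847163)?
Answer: -1845314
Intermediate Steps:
Function('H')(E, N) = Add(154, E)
Add(Function('H')(1695, -1746), -1847163) = Add(Add(154, 1695), -1847163) = Add(1849, -1847163) = -1845314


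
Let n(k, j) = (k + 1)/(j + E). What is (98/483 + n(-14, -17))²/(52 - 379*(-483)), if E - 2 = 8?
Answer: 990025/42717315501 ≈ 2.3176e-5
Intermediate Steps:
E = 10 (E = 2 + 8 = 10)
n(k, j) = (1 + k)/(10 + j) (n(k, j) = (k + 1)/(j + 10) = (1 + k)/(10 + j))
(98/483 + n(-14, -17))²/(52 - 379*(-483)) = (98/483 + (1 - 14)/(10 - 17))²/(52 - 379*(-483)) = (98*(1/483) - 13/(-7))²/(52 + 183057) = (14/69 - ⅐*(-13))²/183109 = (14/69 + 13/7)²*(1/183109) = (995/483)²*(1/183109) = (990025/233289)*(1/183109) = 990025/42717315501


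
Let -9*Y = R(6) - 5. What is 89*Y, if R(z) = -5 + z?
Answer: 356/9 ≈ 39.556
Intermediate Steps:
Y = 4/9 (Y = -((-5 + 6) - 5)/9 = -(1 - 5)/9 = -⅑*(-4) = 4/9 ≈ 0.44444)
89*Y = 89*(4/9) = 356/9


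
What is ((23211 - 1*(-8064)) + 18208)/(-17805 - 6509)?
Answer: -49483/24314 ≈ -2.0352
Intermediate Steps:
((23211 - 1*(-8064)) + 18208)/(-17805 - 6509) = ((23211 + 8064) + 18208)/(-24314) = (31275 + 18208)*(-1/24314) = 49483*(-1/24314) = -49483/24314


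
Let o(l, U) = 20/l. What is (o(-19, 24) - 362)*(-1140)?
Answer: 413880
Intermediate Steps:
(o(-19, 24) - 362)*(-1140) = (20/(-19) - 362)*(-1140) = (20*(-1/19) - 362)*(-1140) = (-20/19 - 362)*(-1140) = -6898/19*(-1140) = 413880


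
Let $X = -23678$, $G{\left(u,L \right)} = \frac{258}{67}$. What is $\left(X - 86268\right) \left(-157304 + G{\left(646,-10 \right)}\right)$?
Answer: $\frac{1158732988060}{67} \approx 1.7295 \cdot 10^{10}$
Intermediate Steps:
$G{\left(u,L \right)} = \frac{258}{67}$ ($G{\left(u,L \right)} = 258 \cdot \frac{1}{67} = \frac{258}{67}$)
$\left(X - 86268\right) \left(-157304 + G{\left(646,-10 \right)}\right) = \left(-23678 - 86268\right) \left(-157304 + \frac{258}{67}\right) = \left(-23678 - 86268\right) \left(- \frac{10539110}{67}\right) = \left(-109946\right) \left(- \frac{10539110}{67}\right) = \frac{1158732988060}{67}$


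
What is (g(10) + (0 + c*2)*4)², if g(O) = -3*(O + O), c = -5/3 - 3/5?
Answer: 1373584/225 ≈ 6104.8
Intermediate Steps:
c = -34/15 (c = -5*⅓ - 3*⅕ = -5/3 - ⅗ = -34/15 ≈ -2.2667)
g(O) = -6*O
(g(10) + (0 + c*2)*4)² = (-6*10 + (0 - 34/15*2)*4)² = (-60 + (0 - 68/15)*4)² = (-60 - 68/15*4)² = (-60 - 272/15)² = (-1172/15)² = 1373584/225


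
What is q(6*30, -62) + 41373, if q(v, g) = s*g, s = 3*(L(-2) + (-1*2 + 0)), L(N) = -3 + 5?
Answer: 41373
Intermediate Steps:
L(N) = 2
s = 0 (s = 3*(2 + (-1*2 + 0)) = 3*(2 + (-2 + 0)) = 3*(2 - 2) = 3*0 = 0)
q(v, g) = 0 (q(v, g) = 0*g = 0)
q(6*30, -62) + 41373 = 0 + 41373 = 41373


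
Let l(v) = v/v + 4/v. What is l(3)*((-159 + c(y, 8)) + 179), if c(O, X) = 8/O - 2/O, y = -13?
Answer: 1778/39 ≈ 45.590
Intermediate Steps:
c(O, X) = 6/O
l(v) = 1 + 4/v
l(3)*((-159 + c(y, 8)) + 179) = ((4 + 3)/3)*((-159 + 6/(-13)) + 179) = ((1/3)*7)*((-159 + 6*(-1/13)) + 179) = 7*((-159 - 6/13) + 179)/3 = 7*(-2073/13 + 179)/3 = (7/3)*(254/13) = 1778/39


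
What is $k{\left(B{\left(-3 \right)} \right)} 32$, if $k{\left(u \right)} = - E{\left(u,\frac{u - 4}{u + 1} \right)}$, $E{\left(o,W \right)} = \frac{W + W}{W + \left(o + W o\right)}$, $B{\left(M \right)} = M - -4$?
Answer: $-48$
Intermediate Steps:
$B{\left(M \right)} = 4 + M$ ($B{\left(M \right)} = M + 4 = 4 + M$)
$E{\left(o,W \right)} = \frac{2 W}{W + o + W o}$
$k{\left(u \right)} = - \frac{2 \left(-4 + u\right)}{\left(1 + u\right) \left(u + \frac{-4 + u}{1 + u} + \frac{u \left(-4 + u\right)}{1 + u}\right)}$ ($k{\left(u \right)} = - \frac{2 \frac{u - 4}{u + 1}}{\frac{u - 4}{u + 1} + u + \frac{u - 4}{u + 1} u} = - \frac{2 \frac{-4 + u}{1 + u}}{\frac{-4 + u}{1 + u} + u + \frac{-4 + u}{1 + u} u} = - \frac{2 \frac{-4 + u}{1 + u}}{\frac{-4 + u}{1 + u} + u + \frac{u \left(-4 + u\right)}{1 + u}} = - \frac{2 \frac{-4 + u}{1 + u}}{u + \frac{-4 + u}{1 + u} + \frac{u \left(-4 + u\right)}{1 + u}} = - \frac{2 \left(-4 + u\right)}{\left(1 + u\right) \left(u + \frac{-4 + u}{1 + u} + \frac{u \left(-4 + u\right)}{1 + u}\right)}$)
$k{\left(B{\left(-3 \right)} \right)} 32 = \frac{4 - \left(4 - 3\right)}{-2 + \left(4 - 3\right)^{2} - \left(4 - 3\right)} 32 = \frac{4 - 1}{-2 + 1^{2} - 1} \cdot 32 = \frac{4 - 1}{-2 + 1 - 1} \cdot 32 = \frac{1}{-2} \cdot 3 \cdot 32 = \left(- \frac{1}{2}\right) 3 \cdot 32 = \left(- \frac{3}{2}\right) 32 = -48$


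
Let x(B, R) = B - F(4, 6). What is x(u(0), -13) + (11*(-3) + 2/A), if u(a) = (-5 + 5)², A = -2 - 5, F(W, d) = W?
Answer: -261/7 ≈ -37.286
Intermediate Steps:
A = -7
u(a) = 0 (u(a) = 0² = 0)
x(B, R) = -4 + B (x(B, R) = B - 1*4 = B - 4 = -4 + B)
x(u(0), -13) + (11*(-3) + 2/A) = (-4 + 0) + (11*(-3) + 2/(-7)) = -4 + (-33 + 2*(-⅐)) = -4 + (-33 - 2/7) = -4 - 233/7 = -261/7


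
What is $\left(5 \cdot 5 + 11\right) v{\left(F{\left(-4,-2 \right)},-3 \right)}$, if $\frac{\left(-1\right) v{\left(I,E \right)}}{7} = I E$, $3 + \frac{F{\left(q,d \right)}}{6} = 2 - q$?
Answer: $13608$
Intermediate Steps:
$F{\left(q,d \right)} = -6 - 6 q$ ($F{\left(q,d \right)} = -18 + 6 \left(2 - q\right) = -18 - \left(-12 + 6 q\right) = -6 - 6 q$)
$v{\left(I,E \right)} = - 7 E I$ ($v{\left(I,E \right)} = - 7 I E = - 7 E I$)
$\left(5 \cdot 5 + 11\right) v{\left(F{\left(-4,-2 \right)},-3 \right)} = \left(5 \cdot 5 + 11\right) \left(\left(-7\right) \left(-3\right) \left(-6 - -24\right)\right) = \left(25 + 11\right) \left(\left(-7\right) \left(-3\right) \left(-6 + 24\right)\right) = 36 \left(\left(-7\right) \left(-3\right) 18\right) = 36 \cdot 378 = 13608$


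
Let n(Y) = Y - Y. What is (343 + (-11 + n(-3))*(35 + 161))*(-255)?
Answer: 462315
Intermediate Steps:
n(Y) = 0
(343 + (-11 + n(-3))*(35 + 161))*(-255) = (343 + (-11 + 0)*(35 + 161))*(-255) = (343 - 11*196)*(-255) = (343 - 2156)*(-255) = -1813*(-255) = 462315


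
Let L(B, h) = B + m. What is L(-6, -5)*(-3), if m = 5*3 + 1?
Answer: -30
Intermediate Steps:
m = 16 (m = 15 + 1 = 16)
L(B, h) = 16 + B (L(B, h) = B + 16 = 16 + B)
L(-6, -5)*(-3) = (16 - 6)*(-3) = 10*(-3) = -30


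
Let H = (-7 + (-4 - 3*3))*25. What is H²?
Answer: 250000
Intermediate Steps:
H = -500 (H = (-7 + (-4 - 9))*25 = (-7 - 13)*25 = -20*25 = -500)
H² = (-500)² = 250000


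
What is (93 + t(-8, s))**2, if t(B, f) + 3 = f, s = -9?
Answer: 6561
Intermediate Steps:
t(B, f) = -3 + f
(93 + t(-8, s))**2 = (93 + (-3 - 9))**2 = (93 - 12)**2 = 81**2 = 6561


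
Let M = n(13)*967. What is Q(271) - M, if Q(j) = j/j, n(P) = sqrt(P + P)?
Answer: 1 - 967*sqrt(26) ≈ -4929.8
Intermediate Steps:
n(P) = sqrt(2)*sqrt(P) (n(P) = sqrt(2*P) = sqrt(2)*sqrt(P))
M = 967*sqrt(26) (M = (sqrt(2)*sqrt(13))*967 = sqrt(26)*967 = 967*sqrt(26) ≈ 4930.8)
Q(j) = 1
Q(271) - M = 1 - 967*sqrt(26)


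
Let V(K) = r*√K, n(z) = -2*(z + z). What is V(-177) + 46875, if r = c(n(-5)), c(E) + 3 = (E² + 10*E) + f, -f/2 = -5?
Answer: 46875 + 607*I*√177 ≈ 46875.0 + 8075.6*I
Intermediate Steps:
f = 10 (f = -2*(-5) = 10)
n(z) = -4*z
c(E) = 7 + E² + 10*E (c(E) = -3 + ((E² + 10*E) + 10) = -3 + (10 + E² + 10*E) = 7 + E² + 10*E)
r = 607 (r = 7 + (-4*(-5))² + 10*(-4*(-5)) = 7 + 20² + 10*20 = 7 + 400 + 200 = 607)
V(K) = 607*√K
V(-177) + 46875 = 607*√(-177) + 46875 = 607*(I*√177) + 46875 = 607*I*√177 + 46875 = 46875 + 607*I*√177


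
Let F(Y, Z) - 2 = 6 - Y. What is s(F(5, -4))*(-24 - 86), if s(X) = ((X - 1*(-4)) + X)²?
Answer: -11000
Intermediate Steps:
F(Y, Z) = 8 - Y (F(Y, Z) = 2 + (6 - Y) = 8 - Y)
s(X) = (4 + 2*X)² (s(X) = ((X + 4) + X)² = ((4 + X) + X)² = (4 + 2*X)²)
s(F(5, -4))*(-24 - 86) = (4*(2 + (8 - 1*5))²)*(-24 - 86) = (4*(2 + (8 - 5))²)*(-110) = (4*(2 + 3)²)*(-110) = (4*5²)*(-110) = (4*25)*(-110) = 100*(-110) = -11000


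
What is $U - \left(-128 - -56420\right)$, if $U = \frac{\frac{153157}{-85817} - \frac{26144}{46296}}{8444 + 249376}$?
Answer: $- \frac{1441518065674523455}{25607867289156} \approx -56292.0$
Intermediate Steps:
$U = - \frac{233353903}{25607867289156}$ ($U = \frac{153157 \left(- \frac{1}{85817}\right) - \frac{3268}{5787}}{257820} = \left(- \frac{153157}{85817} - \frac{3268}{5787}\right) \frac{1}{257820} = \left(- \frac{1166769515}{496622979}\right) \frac{1}{257820} = - \frac{233353903}{25607867289156} \approx -9.1126 \cdot 10^{-6}$)
$U - \left(-128 - -56420\right) = - \frac{233353903}{25607867289156} - \left(-128 - -56420\right) = - \frac{233353903}{25607867289156} - \left(-128 + 56420\right) = - \frac{233353903}{25607867289156} - 56292 = - \frac{1441518065674523455}{25607867289156}$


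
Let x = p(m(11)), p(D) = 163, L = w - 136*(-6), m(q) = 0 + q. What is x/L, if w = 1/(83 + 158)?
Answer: 39283/196657 ≈ 0.19975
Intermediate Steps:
w = 1/241 ≈ 0.0041494
m(q) = q
L = 196657/241 (L = 1/241 - 136*(-6) = 1/241 + 816 = 196657/241 ≈ 816.00)
x = 163
x/L = 163/(196657/241) = 163*(241/196657) = 39283/196657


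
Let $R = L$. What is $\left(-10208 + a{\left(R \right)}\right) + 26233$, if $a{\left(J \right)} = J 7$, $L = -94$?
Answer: $15367$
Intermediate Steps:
$R = -94$
$a{\left(J \right)} = 7 J$
$\left(-10208 + a{\left(R \right)}\right) + 26233 = \left(-10208 + 7 \left(-94\right)\right) + 26233 = \left(-10208 - 658\right) + 26233 = -10866 + 26233 = 15367$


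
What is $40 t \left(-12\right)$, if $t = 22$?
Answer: $-10560$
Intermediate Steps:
$40 t \left(-12\right) = 40 \cdot 22 \left(-12\right) = 880 \left(-12\right) = -10560$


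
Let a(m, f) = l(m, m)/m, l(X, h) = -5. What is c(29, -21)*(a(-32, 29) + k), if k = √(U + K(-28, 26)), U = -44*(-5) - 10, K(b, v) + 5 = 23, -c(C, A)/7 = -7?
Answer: 245/32 + 98*√57 ≈ 747.54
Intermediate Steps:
c(C, A) = 49 (c(C, A) = -7*(-7) = 49)
K(b, v) = 18 (K(b, v) = -5 + 23 = 18)
U = 210 (U = -11*(-20) - 10 = 220 - 10 = 210)
a(m, f) = -5/m
k = 2*√57 (k = √(210 + 18) = √228 = 2*√57 ≈ 15.100)
c(29, -21)*(a(-32, 29) + k) = 49*(-5/(-32) + 2*√57) = 49*(-5*(-1/32) + 2*√57) = 49*(5/32 + 2*√57) = 245/32 + 98*√57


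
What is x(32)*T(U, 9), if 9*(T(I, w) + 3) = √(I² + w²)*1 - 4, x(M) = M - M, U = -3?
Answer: 0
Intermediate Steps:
x(M) = 0
T(I, w) = -31/9 + √(I² + w²)/9 (T(I, w) = -3 + (√(I² + w²)*1 - 4)/9 = -3 + (√(I² + w²) - 4)/9 = -3 + (-4 + √(I² + w²))/9 = -3 + (-4/9 + √(I² + w²)/9) = -31/9 + √(I² + w²)/9)
x(32)*T(U, 9) = 0*(-31/9 + √((-3)² + 9²)/9) = 0*(-31/9 + √(9 + 81)/9) = 0*(-31/9 + √90/9) = 0*(-31/9 + (3*√10)/9) = 0*(-31/9 + √10/3) = 0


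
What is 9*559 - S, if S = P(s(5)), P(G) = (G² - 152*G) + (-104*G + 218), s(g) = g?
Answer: 6068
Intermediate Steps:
P(G) = 218 + G² - 256*G (P(G) = (G² - 152*G) + (218 - 104*G) = 218 + G² - 256*G)
S = -1037 (S = 218 + 5² - 256*5 = 218 + 25 - 1280 = -1037)
9*559 - S = 9*559 - 1*(-1037) = 5031 + 1037 = 6068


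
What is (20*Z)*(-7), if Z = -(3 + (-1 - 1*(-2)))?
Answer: 560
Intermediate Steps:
Z = -4 (Z = -(3 + (-1 + 2)) = -(3 + 1) = -1*4 = -4)
(20*Z)*(-7) = (20*(-4))*(-7) = -80*(-7) = 560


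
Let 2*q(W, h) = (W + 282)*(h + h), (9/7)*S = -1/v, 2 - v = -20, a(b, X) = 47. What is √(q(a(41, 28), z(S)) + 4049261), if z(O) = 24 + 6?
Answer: √4059131 ≈ 2014.7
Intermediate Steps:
v = 22 (v = 2 - 1*(-20) = 2 + 20 = 22)
S = -7/198 (S = 7*(-1/22)/9 = 7*(-1*1/22)/9 = (7/9)*(-1/22) = -7/198 ≈ -0.035354)
z(O) = 30
q(W, h) = h*(282 + W) (q(W, h) = ((W + 282)*(h + h))/2 = ((282 + W)*(2*h))/2 = (2*h*(282 + W))/2 = h*(282 + W))
√(q(a(41, 28), z(S)) + 4049261) = √(30*(282 + 47) + 4049261) = √(30*329 + 4049261) = √(9870 + 4049261) = √4059131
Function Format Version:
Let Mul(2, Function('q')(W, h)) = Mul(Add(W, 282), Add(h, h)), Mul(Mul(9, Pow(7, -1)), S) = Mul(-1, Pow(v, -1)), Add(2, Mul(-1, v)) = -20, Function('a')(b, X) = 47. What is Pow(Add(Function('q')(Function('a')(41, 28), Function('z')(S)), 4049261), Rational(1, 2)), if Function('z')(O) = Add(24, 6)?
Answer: Pow(4059131, Rational(1, 2)) ≈ 2014.7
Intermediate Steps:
v = 22 (v = Add(2, Mul(-1, -20)) = Add(2, 20) = 22)
S = Rational(-7, 198) (S = Mul(Rational(7, 9), Mul(-1, Pow(22, -1))) = Mul(Rational(7, 9), Mul(-1, Rational(1, 22))) = Mul(Rational(7, 9), Rational(-1, 22)) = Rational(-7, 198) ≈ -0.035354)
Function('z')(O) = 30
Function('q')(W, h) = Mul(h, Add(282, W)) (Function('q')(W, h) = Mul(Rational(1, 2), Mul(Add(W, 282), Add(h, h))) = Mul(Rational(1, 2), Mul(Add(282, W), Mul(2, h))) = Mul(Rational(1, 2), Mul(2, h, Add(282, W))) = Mul(h, Add(282, W)))
Pow(Add(Function('q')(Function('a')(41, 28), Function('z')(S)), 4049261), Rational(1, 2)) = Pow(Add(Mul(30, Add(282, 47)), 4049261), Rational(1, 2)) = Pow(Add(Mul(30, 329), 4049261), Rational(1, 2)) = Pow(Add(9870, 4049261), Rational(1, 2)) = Pow(4059131, Rational(1, 2))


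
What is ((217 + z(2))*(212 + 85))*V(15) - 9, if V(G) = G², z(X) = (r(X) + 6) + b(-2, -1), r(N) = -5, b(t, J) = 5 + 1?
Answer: 14968791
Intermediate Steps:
b(t, J) = 6
z(X) = 7 (z(X) = (-5 + 6) + 6 = 1 + 6 = 7)
((217 + z(2))*(212 + 85))*V(15) - 9 = ((217 + 7)*(212 + 85))*15² - 9 = (224*297)*225 - 9 = 66528*225 - 9 = 14968800 - 9 = 14968791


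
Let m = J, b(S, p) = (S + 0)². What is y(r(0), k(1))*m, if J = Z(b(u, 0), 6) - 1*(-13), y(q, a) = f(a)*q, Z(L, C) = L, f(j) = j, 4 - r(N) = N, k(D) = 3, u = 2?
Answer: 204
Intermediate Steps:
r(N) = 4 - N
b(S, p) = S²
y(q, a) = a*q
J = 17 (J = 2² - 1*(-13) = 4 + 13 = 17)
m = 17
y(r(0), k(1))*m = (3*(4 - 1*0))*17 = (3*(4 + 0))*17 = (3*4)*17 = 12*17 = 204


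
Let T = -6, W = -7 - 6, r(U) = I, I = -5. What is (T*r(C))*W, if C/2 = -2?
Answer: -390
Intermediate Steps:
C = -4 (C = 2*(-2) = -4)
r(U) = -5
W = -13
(T*r(C))*W = -6*(-5)*(-13) = 30*(-13) = -390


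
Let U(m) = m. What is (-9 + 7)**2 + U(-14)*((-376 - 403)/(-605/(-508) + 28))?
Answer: 5599564/14829 ≈ 377.61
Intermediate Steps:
(-9 + 7)**2 + U(-14)*((-376 - 403)/(-605/(-508) + 28)) = (-9 + 7)**2 - 14*(-376 - 403)/(-605/(-508) + 28) = (-2)**2 - (-10906)/(-605*(-1/508) + 28) = 4 - (-10906)/(605/508 + 28) = 4 - (-10906)/14829/508 = 4 - (-10906)*508/14829 = 4 - 14*(-395732/14829) = 4 + 5540248/14829 = 5599564/14829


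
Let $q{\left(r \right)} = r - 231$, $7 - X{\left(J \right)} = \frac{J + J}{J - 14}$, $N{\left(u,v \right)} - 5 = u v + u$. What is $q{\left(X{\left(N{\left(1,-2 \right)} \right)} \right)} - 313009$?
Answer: $- \frac{1566161}{5} \approx -3.1323 \cdot 10^{5}$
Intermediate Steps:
$N{\left(u,v \right)} = 5 + u + u v$ ($N{\left(u,v \right)} = 5 + \left(u v + u\right) = 5 + \left(u + u v\right) = 5 + u + u v$)
$X{\left(J \right)} = 7 - \frac{2 J}{-14 + J}$ ($X{\left(J \right)} = 7 - \frac{J + J}{J - 14} = 7 - \frac{2 J}{-14 + J}$)
$q{\left(r \right)} = -231 + r$
$q{\left(X{\left(N{\left(1,-2 \right)} \right)} \right)} - 313009 = \left(-231 + \frac{-98 + 5 \left(5 + 1 + 1 \left(-2\right)\right)}{-14 + \left(5 + 1 + 1 \left(-2\right)\right)}\right) - 313009 = \left(-231 + \frac{-98 + 5 \left(5 + 1 - 2\right)}{-14 + \left(5 + 1 - 2\right)}\right) - 313009 = \left(-231 + \frac{-98 + 5 \cdot 4}{-14 + 4}\right) - 313009 = \left(-231 + \frac{-98 + 20}{-10}\right) - 313009 = \left(-231 - - \frac{39}{5}\right) - 313009 = \left(-231 + \frac{39}{5}\right) - 313009 = - \frac{1116}{5} - 313009 = - \frac{1566161}{5}$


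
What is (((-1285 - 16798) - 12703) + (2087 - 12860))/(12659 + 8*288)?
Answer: -41559/14963 ≈ -2.7775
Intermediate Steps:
(((-1285 - 16798) - 12703) + (2087 - 12860))/(12659 + 8*288) = ((-18083 - 12703) - 10773)/(12659 + 2304) = (-30786 - 10773)/14963 = -41559*1/14963 = -41559/14963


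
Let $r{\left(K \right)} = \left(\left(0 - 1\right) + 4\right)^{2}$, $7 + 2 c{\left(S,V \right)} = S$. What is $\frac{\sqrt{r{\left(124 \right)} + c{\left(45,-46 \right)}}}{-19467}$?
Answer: $- \frac{2 \sqrt{7}}{19467} \approx -0.00027182$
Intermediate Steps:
$c{\left(S,V \right)} = - \frac{7}{2} + \frac{S}{2}$
$r{\left(K \right)} = 9$ ($r{\left(K \right)} = \left(-1 + 4\right)^{2} = 3^{2} = 9$)
$\frac{\sqrt{r{\left(124 \right)} + c{\left(45,-46 \right)}}}{-19467} = \frac{\sqrt{9 + \left(- \frac{7}{2} + \frac{1}{2} \cdot 45\right)}}{-19467} = \sqrt{9 + \left(- \frac{7}{2} + \frac{45}{2}\right)} \left(- \frac{1}{19467}\right) = \sqrt{9 + 19} \left(- \frac{1}{19467}\right) = \sqrt{28} \left(- \frac{1}{19467}\right) = 2 \sqrt{7} \left(- \frac{1}{19467}\right) = - \frac{2 \sqrt{7}}{19467}$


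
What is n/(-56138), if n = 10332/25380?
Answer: -287/39577290 ≈ -7.2516e-6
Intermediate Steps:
n = 287/705 (n = 10332*(1/25380) = 287/705 ≈ 0.40709)
n/(-56138) = (287/705)/(-56138) = (287/705)*(-1/56138) = -287/39577290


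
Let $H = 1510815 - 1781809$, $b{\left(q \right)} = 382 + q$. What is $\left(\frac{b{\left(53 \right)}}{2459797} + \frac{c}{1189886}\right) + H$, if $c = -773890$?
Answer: $- \frac{396584141694051534}{1463439006571} \approx -2.7099 \cdot 10^{5}$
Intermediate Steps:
$H = -270994$ ($H = 1510815 - 1781809 = -270994$)
$\left(\frac{b{\left(53 \right)}}{2459797} + \frac{c}{1189886}\right) + H = \left(\frac{382 + 53}{2459797} - \frac{773890}{1189886}\right) - 270994 = \left(435 \cdot \frac{1}{2459797} - \frac{386945}{594943}\right) - 270994 = \left(\frac{435}{2459797} - \frac{386945}{594943}\right) - 270994 = - \frac{951547349960}{1463439006571} - 270994 = - \frac{396584141694051534}{1463439006571}$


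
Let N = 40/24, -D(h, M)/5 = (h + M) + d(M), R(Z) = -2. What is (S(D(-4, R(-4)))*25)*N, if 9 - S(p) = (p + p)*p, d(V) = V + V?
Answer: -623875/3 ≈ -2.0796e+5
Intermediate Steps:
d(V) = 2*V
D(h, M) = -15*M - 5*h (D(h, M) = -5*((h + M) + 2*M) = -5*((M + h) + 2*M) = -5*(h + 3*M) = -15*M - 5*h)
S(p) = 9 - 2*p² (S(p) = 9 - (p + p)*p = 9 - 2*p*p = 9 - 2*p²)
N = 5/3 (N = 40*(1/24) = 5/3 ≈ 1.6667)
(S(D(-4, R(-4)))*25)*N = ((9 - 2*(-15*(-2) - 5*(-4))²)*25)*(5/3) = ((9 - 2*(30 + 20)²)*25)*(5/3) = ((9 - 2*50²)*25)*(5/3) = ((9 - 2*2500)*25)*(5/3) = ((9 - 5000)*25)*(5/3) = -4991*25*(5/3) = -124775*5/3 = -623875/3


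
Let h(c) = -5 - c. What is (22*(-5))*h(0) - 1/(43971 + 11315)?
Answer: 30407299/55286 ≈ 550.00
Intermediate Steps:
(22*(-5))*h(0) - 1/(43971 + 11315) = (22*(-5))*(-5 - 1*0) - 1/(43971 + 11315) = -110*(-5 + 0) - 1/55286 = -110*(-5) - 1*1/55286 = 550 - 1/55286 = 30407299/55286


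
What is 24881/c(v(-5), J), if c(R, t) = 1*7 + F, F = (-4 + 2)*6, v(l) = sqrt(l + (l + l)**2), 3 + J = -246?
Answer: -24881/5 ≈ -4976.2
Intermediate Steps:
J = -249 (J = -3 - 246 = -249)
v(l) = sqrt(l + 4*l**2) (v(l) = sqrt(l + (2*l)**2) = sqrt(l + 4*l**2))
F = -12 (F = -2*6 = -12)
c(R, t) = -5 (c(R, t) = 1*7 - 12 = 7 - 12 = -5)
24881/c(v(-5), J) = 24881/(-5) = 24881*(-1/5) = -24881/5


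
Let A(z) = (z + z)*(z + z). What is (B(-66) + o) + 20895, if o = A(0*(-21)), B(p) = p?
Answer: 20829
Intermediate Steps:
A(z) = 4*z² (A(z) = (2*z)*(2*z) = 4*z²)
o = 0 (o = 4*(0*(-21))² = 4*0² = 4*0 = 0)
(B(-66) + o) + 20895 = (-66 + 0) + 20895 = -66 + 20895 = 20829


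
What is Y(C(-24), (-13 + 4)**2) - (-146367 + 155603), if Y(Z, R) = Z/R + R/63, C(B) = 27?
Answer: -193922/21 ≈ -9234.4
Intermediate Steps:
Y(Z, R) = R/63 + Z/R (Y(Z, R) = Z/R + R*(1/63) = Z/R + R/63 = R/63 + Z/R)
Y(C(-24), (-13 + 4)**2) - (-146367 + 155603) = ((-13 + 4)**2/63 + 27/((-13 + 4)**2)) - (-146367 + 155603) = ((1/63)*(-9)**2 + 27/((-9)**2)) - 1*9236 = ((1/63)*81 + 27/81) - 9236 = (9/7 + 27*(1/81)) - 9236 = (9/7 + 1/3) - 9236 = 34/21 - 9236 = -193922/21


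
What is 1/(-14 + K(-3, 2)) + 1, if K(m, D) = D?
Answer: 11/12 ≈ 0.91667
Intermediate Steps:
1/(-14 + K(-3, 2)) + 1 = 1/(-14 + 2) + 1 = 1/(-12) + 1 = -1/12*1 + 1 = -1/12 + 1 = 11/12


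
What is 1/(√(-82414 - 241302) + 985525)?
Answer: 985525/971259849341 - 2*I*√80929/971259849341 ≈ 1.0147e-6 - 5.858e-10*I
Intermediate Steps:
1/(√(-82414 - 241302) + 985525) = 1/(√(-323716) + 985525) = 1/(2*I*√80929 + 985525) = 1/(985525 + 2*I*√80929)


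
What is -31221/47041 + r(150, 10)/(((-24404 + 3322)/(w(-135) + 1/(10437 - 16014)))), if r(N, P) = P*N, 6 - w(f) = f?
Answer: -9859541091899/921802217479 ≈ -10.696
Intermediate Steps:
w(f) = 6 - f
r(N, P) = N*P
-31221/47041 + r(150, 10)/(((-24404 + 3322)/(w(-135) + 1/(10437 - 16014)))) = -31221/47041 + (150*10)/(((-24404 + 3322)/((6 - 1*(-135)) + 1/(10437 - 16014)))) = -31221*1/47041 + 1500/((-21082/((6 + 135) + 1/(-5577)))) = -31221/47041 + 1500/((-21082/(141 - 1/5577))) = -31221/47041 + 1500/((-21082/786356/5577)) = -31221/47041 + 1500/((-21082*5577/786356)) = -31221/47041 + 1500/(-58787157/393178) = -31221/47041 + 1500*(-393178/58787157) = -31221/47041 - 196589000/19595719 = -9859541091899/921802217479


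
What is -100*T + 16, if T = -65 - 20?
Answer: 8516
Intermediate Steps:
T = -85
-100*T + 16 = -100*(-85) + 16 = 8500 + 16 = 8516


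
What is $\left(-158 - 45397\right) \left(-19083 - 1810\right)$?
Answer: $951780615$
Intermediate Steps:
$\left(-158 - 45397\right) \left(-19083 - 1810\right) = \left(-45555\right) \left(-20893\right) = 951780615$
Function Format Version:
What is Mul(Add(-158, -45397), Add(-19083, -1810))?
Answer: 951780615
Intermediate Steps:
Mul(Add(-158, -45397), Add(-19083, -1810)) = Mul(-45555, -20893) = 951780615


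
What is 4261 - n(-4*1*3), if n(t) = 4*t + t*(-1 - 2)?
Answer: 4273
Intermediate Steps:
n(t) = t (n(t) = 4*t + t*(-3) = 4*t - 3*t = t)
4261 - n(-4*1*3) = 4261 - (-4*1)*3 = 4261 - (-4)*3 = 4261 - 1*(-12) = 4261 + 12 = 4273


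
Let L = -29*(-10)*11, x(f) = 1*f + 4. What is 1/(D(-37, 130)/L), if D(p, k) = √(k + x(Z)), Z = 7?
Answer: 3190*√141/141 ≈ 268.65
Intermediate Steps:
x(f) = 4 + f (x(f) = f + 4 = 4 + f)
L = 3190 (L = 290*11 = 3190)
D(p, k) = √(11 + k) (D(p, k) = √(k + (4 + 7)) = √(k + 11) = √(11 + k))
1/(D(-37, 130)/L) = 1/(√(11 + 130)/3190) = 1/(√141*(1/3190)) = 1/(√141/3190) = 3190*√141/141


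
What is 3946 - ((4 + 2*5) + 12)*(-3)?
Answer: 4024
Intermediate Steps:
3946 - ((4 + 2*5) + 12)*(-3) = 3946 - ((4 + 10) + 12)*(-3) = 3946 - (14 + 12)*(-3) = 3946 - 26*(-3) = 3946 - 1*(-78) = 3946 + 78 = 4024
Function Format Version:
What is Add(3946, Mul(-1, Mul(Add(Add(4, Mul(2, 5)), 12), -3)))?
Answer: 4024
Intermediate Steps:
Add(3946, Mul(-1, Mul(Add(Add(4, Mul(2, 5)), 12), -3))) = Add(3946, Mul(-1, Mul(Add(Add(4, 10), 12), -3))) = Add(3946, Mul(-1, Mul(Add(14, 12), -3))) = Add(3946, Mul(-1, Mul(26, -3))) = Add(3946, Mul(-1, -78)) = Add(3946, 78) = 4024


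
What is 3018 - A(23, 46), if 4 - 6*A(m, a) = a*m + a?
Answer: 9604/3 ≈ 3201.3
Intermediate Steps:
A(m, a) = 2/3 - a/6 - a*m/6 (A(m, a) = 2/3 - (a*m + a)/6 = 2/3 - (a + a*m)/6 = 2/3 + (-a/6 - a*m/6) = 2/3 - a/6 - a*m/6)
3018 - A(23, 46) = 3018 - (2/3 - 1/6*46 - 1/6*46*23) = 3018 - (2/3 - 23/3 - 529/3) = 3018 - 1*(-550/3) = 3018 + 550/3 = 9604/3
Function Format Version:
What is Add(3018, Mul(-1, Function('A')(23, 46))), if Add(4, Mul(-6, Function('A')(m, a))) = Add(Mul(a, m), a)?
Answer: Rational(9604, 3) ≈ 3201.3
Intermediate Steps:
Function('A')(m, a) = Add(Rational(2, 3), Mul(Rational(-1, 6), a), Mul(Rational(-1, 6), a, m)) (Function('A')(m, a) = Add(Rational(2, 3), Mul(Rational(-1, 6), Add(Mul(a, m), a))) = Add(Rational(2, 3), Mul(Rational(-1, 6), Add(a, Mul(a, m)))) = Add(Rational(2, 3), Add(Mul(Rational(-1, 6), a), Mul(Rational(-1, 6), a, m))) = Add(Rational(2, 3), Mul(Rational(-1, 6), a), Mul(Rational(-1, 6), a, m)))
Add(3018, Mul(-1, Function('A')(23, 46))) = Add(3018, Mul(-1, Add(Rational(2, 3), Mul(Rational(-1, 6), 46), Mul(Rational(-1, 6), 46, 23)))) = Add(3018, Mul(-1, Add(Rational(2, 3), Rational(-23, 3), Rational(-529, 3)))) = Add(3018, Mul(-1, Rational(-550, 3))) = Add(3018, Rational(550, 3)) = Rational(9604, 3)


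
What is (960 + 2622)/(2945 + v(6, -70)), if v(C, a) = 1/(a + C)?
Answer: 229248/188479 ≈ 1.2163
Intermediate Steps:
v(C, a) = 1/(C + a)
(960 + 2622)/(2945 + v(6, -70)) = (960 + 2622)/(2945 + 1/(6 - 70)) = 3582/(2945 + 1/(-64)) = 3582/(2945 - 1/64) = 3582/(188479/64) = 3582*(64/188479) = 229248/188479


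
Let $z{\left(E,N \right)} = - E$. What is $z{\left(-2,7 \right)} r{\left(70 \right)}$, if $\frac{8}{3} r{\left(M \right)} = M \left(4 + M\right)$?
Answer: $3885$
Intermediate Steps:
$r{\left(M \right)} = \frac{3 M \left(4 + M\right)}{8}$
$z{\left(-2,7 \right)} r{\left(70 \right)} = \left(-1\right) \left(-2\right) \frac{3}{8} \cdot 70 \left(4 + 70\right) = 2 \cdot \frac{3}{8} \cdot 70 \cdot 74 = 2 \cdot \frac{3885}{2} = 3885$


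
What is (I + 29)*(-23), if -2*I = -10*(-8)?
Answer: 253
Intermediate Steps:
I = -40 (I = -(-5)*(-8) = -½*80 = -40)
(I + 29)*(-23) = (-40 + 29)*(-23) = -11*(-23) = 253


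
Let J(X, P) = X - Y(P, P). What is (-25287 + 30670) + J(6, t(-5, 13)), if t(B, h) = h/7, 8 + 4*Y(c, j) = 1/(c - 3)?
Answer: 172519/32 ≈ 5391.2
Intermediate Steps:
Y(c, j) = -2 + 1/(4*(-3 + c)) (Y(c, j) = -2 + 1/(4*(c - 3)) = -2 + 1/(4*(-3 + c)))
t(B, h) = h/7 (t(B, h) = h*(⅐) = h/7)
J(X, P) = X - (25 - 8*P)/(4*(-3 + P))
(-25287 + 30670) + J(6, t(-5, 13)) = (-25287 + 30670) + (-25/4 + 2*((⅐)*13) + 6*(-3 + (⅐)*13))/(-3 + (⅐)*13) = 5383 + (-25/4 + 2*(13/7) + 6*(-3 + 13/7))/(-3 + 13/7) = 5383 + (-25/4 + 26/7 + 6*(-8/7))/(-8/7) = 5383 - 7*(-25/4 + 26/7 - 48/7)/8 = 5383 - 7/8*(-263/28) = 5383 + 263/32 = 172519/32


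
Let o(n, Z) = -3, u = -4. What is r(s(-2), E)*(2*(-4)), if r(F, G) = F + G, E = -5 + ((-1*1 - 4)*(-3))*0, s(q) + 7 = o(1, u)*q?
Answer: 48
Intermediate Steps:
s(q) = -7 - 3*q
E = -5 (E = -5 + ((-1 - 4)*(-3))*0 = -5 - 5*(-3)*0 = -5 + 15*0 = -5 + 0 = -5)
r(s(-2), E)*(2*(-4)) = ((-7 - 3*(-2)) - 5)*(2*(-4)) = ((-7 + 6) - 5)*(-8) = (-1 - 5)*(-8) = -6*(-8) = 48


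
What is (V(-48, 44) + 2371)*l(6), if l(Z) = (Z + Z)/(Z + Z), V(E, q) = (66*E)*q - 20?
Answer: -137041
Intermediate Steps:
V(E, q) = -20 + 66*E*q (V(E, q) = 66*E*q - 20 = -20 + 66*E*q)
l(Z) = 1 (l(Z) = (2*Z)/((2*Z)) = (2*Z)*(1/(2*Z)) = 1)
(V(-48, 44) + 2371)*l(6) = ((-20 + 66*(-48)*44) + 2371)*1 = ((-20 - 139392) + 2371)*1 = (-139412 + 2371)*1 = -137041*1 = -137041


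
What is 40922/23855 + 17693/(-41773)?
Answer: 1287368191/996494915 ≈ 1.2919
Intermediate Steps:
40922/23855 + 17693/(-41773) = 40922*(1/23855) + 17693*(-1/41773) = 40922/23855 - 17693/41773 = 1287368191/996494915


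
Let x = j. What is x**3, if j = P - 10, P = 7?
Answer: -27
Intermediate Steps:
j = -3 (j = 7 - 10 = -3)
x = -3
x**3 = (-3)**3 = -27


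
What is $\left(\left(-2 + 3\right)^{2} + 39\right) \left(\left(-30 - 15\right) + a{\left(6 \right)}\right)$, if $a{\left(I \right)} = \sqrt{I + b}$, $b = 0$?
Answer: $-1800 + 40 \sqrt{6} \approx -1702.0$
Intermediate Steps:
$a{\left(I \right)} = \sqrt{I}$ ($a{\left(I \right)} = \sqrt{I + 0} = \sqrt{I}$)
$\left(\left(-2 + 3\right)^{2} + 39\right) \left(\left(-30 - 15\right) + a{\left(6 \right)}\right) = \left(\left(-2 + 3\right)^{2} + 39\right) \left(\left(-30 - 15\right) + \sqrt{6}\right) = \left(1^{2} + 39\right) \left(-45 + \sqrt{6}\right) = \left(1 + 39\right) \left(-45 + \sqrt{6}\right) = 40 \left(-45 + \sqrt{6}\right) = -1800 + 40 \sqrt{6}$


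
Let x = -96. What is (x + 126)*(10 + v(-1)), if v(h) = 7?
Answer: 510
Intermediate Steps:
(x + 126)*(10 + v(-1)) = (-96 + 126)*(10 + 7) = 30*17 = 510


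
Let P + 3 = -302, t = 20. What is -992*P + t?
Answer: 302580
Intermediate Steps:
P = -305 (P = -3 - 302 = -305)
-992*P + t = -992*(-305) + 20 = 302560 + 20 = 302580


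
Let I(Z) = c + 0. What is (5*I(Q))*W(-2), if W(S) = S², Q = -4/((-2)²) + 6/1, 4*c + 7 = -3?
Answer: -50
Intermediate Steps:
c = -5/2 (c = -7/4 + (¼)*(-3) = -7/4 - ¾ = -5/2 ≈ -2.5000)
Q = 5 (Q = -4/4 + 6*1 = -4*¼ + 6 = -1 + 6 = 5)
I(Z) = -5/2 (I(Z) = -5/2 + 0 = -5/2)
(5*I(Q))*W(-2) = (5*(-5/2))*(-2)² = -25/2*4 = -50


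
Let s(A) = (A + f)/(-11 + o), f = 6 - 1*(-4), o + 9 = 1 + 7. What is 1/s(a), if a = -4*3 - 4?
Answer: 2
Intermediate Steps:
o = -1 (o = -9 + (1 + 7) = -9 + 8 = -1)
a = -16 (a = -12 - 4 = -16)
f = 10 (f = 6 + 4 = 10)
s(A) = -⅚ - A/12 (s(A) = (A + 10)/(-11 - 1) = (10 + A)/(-12) = (10 + A)*(-1/12) = -⅚ - A/12)
1/s(a) = 1/(-⅚ - 1/12*(-16)) = 1/(-⅚ + 4/3) = 1/(½) = 2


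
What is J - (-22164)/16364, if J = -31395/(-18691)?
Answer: 232003776/76464881 ≈ 3.0341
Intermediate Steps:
J = 31395/18691 (J = -31395*(-1/18691) = 31395/18691 ≈ 1.6797)
J - (-22164)/16364 = 31395/18691 - (-22164)/16364 = 31395/18691 - 1*(-5541/4091) = 31395/18691 + 5541/4091 = 232003776/76464881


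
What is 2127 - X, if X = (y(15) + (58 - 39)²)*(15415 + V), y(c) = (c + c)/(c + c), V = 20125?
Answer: -12863353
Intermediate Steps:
y(c) = 1 (y(c) = (2*c)/((2*c)) = (2*c)*(1/(2*c)) = 1)
X = 12865480 (X = (1 + (58 - 39)²)*(15415 + 20125) = (1 + 19²)*35540 = (1 + 361)*35540 = 362*35540 = 12865480)
2127 - X = 2127 - 1*12865480 = 2127 - 12865480 = -12863353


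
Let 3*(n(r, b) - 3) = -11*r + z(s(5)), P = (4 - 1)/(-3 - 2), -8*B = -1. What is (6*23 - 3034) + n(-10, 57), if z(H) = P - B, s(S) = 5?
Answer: -114263/40 ≈ -2856.6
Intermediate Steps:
B = 1/8 (B = -1/8*(-1) = 1/8 ≈ 0.12500)
P = -3/5 (P = 3/(-5) = 3*(-1/5) = -3/5 ≈ -0.60000)
z(H) = -29/40 (z(H) = -3/5 - 1*1/8 = -3/5 - 1/8 = -29/40)
n(r, b) = 331/120 - 11*r/3 (n(r, b) = 3 + (-11*r - 29/40)/3 = 3 + (-29/40 - 11*r)/3 = 3 + (-29/120 - 11*r/3) = 331/120 - 11*r/3)
(6*23 - 3034) + n(-10, 57) = (6*23 - 3034) + (331/120 - 11/3*(-10)) = (138 - 3034) + (331/120 + 110/3) = -2896 + 1577/40 = -114263/40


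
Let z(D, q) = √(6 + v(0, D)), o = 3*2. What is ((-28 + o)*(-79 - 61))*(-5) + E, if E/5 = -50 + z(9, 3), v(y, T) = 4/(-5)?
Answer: -15650 + √130 ≈ -15639.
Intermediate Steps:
v(y, T) = -⅘ (v(y, T) = 4*(-⅕) = -⅘)
o = 6
z(D, q) = √130/5 (z(D, q) = √(6 - ⅘) = √(26/5) = √130/5)
E = -250 + √130 (E = 5*(-50 + √130/5) = -250 + √130 ≈ -238.60)
((-28 + o)*(-79 - 61))*(-5) + E = ((-28 + 6)*(-79 - 61))*(-5) + (-250 + √130) = -22*(-140)*(-5) + (-250 + √130) = 3080*(-5) + (-250 + √130) = -15400 + (-250 + √130) = -15650 + √130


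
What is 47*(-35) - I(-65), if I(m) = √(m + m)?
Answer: -1645 - I*√130 ≈ -1645.0 - 11.402*I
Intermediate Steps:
I(m) = √2*√m (I(m) = √(2*m) = √2*√m)
47*(-35) - I(-65) = 47*(-35) - √2*√(-65) = -1645 - √2*I*√65 = -1645 - I*√130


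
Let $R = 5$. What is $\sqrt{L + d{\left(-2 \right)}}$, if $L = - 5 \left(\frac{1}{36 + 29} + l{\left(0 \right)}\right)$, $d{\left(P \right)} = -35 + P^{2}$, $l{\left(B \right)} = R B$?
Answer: $\frac{2 i \sqrt{1313}}{13} \approx 5.5747 i$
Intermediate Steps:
$l{\left(B \right)} = 5 B$
$L = - \frac{1}{13}$ ($L = - 5 \left(\frac{1}{36 + 29} + 5 \cdot 0\right) = - 5 \left(\frac{1}{65} + 0\right) = \left(-5\right) \frac{1}{65} = - \frac{1}{13} \approx -0.076923$)
$\sqrt{L + d{\left(-2 \right)}} = \sqrt{- \frac{1}{13} - \left(35 - \left(-2\right)^{2}\right)} = \sqrt{- \frac{1}{13} + \left(-35 + 4\right)} = \sqrt{- \frac{1}{13} - 31} = \sqrt{- \frac{404}{13}} = \frac{2 i \sqrt{1313}}{13}$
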